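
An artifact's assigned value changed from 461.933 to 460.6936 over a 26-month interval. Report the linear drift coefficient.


rate = (v2 - v1) / months
= (460.6936 - 461.933) / 26
= -1.2394 / 26
= -0.0477

-0.0477


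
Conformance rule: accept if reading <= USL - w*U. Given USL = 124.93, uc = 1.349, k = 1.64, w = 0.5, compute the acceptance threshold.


U = k * uc = 1.64 * 1.349 = 2.21236
guard band g = w * U = 0.5 * 2.21236 = 1.10618
AL = USL - g = 124.93 - 1.10618
AL = 123.8238

123.8238


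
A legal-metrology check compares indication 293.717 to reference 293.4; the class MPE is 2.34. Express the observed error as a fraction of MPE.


e = indication - reference = 293.717 - 293.4 = 0.3170
|e| = 0.3170
ratio = |e| / MPE = 0.3170 / 2.34
ratio = 0.1355

0.1355


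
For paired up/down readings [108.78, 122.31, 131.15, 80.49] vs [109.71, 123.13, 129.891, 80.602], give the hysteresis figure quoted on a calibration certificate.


|108.78 - 109.71| = 0.9300
|122.31 - 123.13| = 0.8200
|131.15 - 129.891| = 1.2590
|80.49 - 80.602| = 0.1120
hysteresis = max(diffs) = 1.2590

1.2590


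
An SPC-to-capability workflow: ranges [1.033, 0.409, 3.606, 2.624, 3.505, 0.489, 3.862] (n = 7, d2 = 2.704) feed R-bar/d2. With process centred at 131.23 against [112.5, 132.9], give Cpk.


R_bar = (1.033 + 0.409 + 3.606 + 2.624 + 3.505 + 0.489 + 3.862) / 7 = 2.2182857
sigma = R_bar / d2 = 2.2182857 / 2.704 = 0.82037193
Cp = (USL - LSL)/(6*sigma) = (132.9 - 112.5)/(6*0.82037193) = 4.1445
Cpu = (132.9 - 131.23)/(3*0.82037193) = 0.6786
Cpl = (131.23 - 112.5)/(3*0.82037193) = 7.6104
Cpk = min(Cpu, Cpl) = 0.6786

0.6786


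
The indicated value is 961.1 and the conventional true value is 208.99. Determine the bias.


Systematic error = measured - true
= 961.1 - 208.99
= 752.1100

752.1100


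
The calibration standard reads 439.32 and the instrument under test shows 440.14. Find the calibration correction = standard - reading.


Correction = standard - reading
= 439.32 - 440.14
= -0.8200

-0.8200


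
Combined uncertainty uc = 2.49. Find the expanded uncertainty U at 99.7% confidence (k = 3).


U = k * uc
U = 3 * 2.49
U = 7.4700

7.4700


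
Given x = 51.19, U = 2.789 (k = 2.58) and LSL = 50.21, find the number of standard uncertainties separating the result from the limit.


u = U / k = 2.789 / 2.58 = 1.0810078
margin = |LSL - x| = |50.21 - 51.19| = 0.98
z = margin / u = 0.98 / 1.0810078
z = 0.9066

0.9066


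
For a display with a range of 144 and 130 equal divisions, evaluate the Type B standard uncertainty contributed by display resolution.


resolution = range / divisions
resolution = 144 / 130 = 1.1076923
u_res = resolution / (2*sqrt(3))
u_res = 1.1076923 / 3.4641016
u_res = 0.3198

0.3198


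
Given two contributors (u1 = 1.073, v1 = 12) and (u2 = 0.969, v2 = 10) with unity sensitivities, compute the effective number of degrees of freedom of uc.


uc = sqrt(u1^2 + u2^2) = sqrt(1.073^2 + 0.969^2) = 1.4457835
v_eff = uc^4 / (u1^4/v1 + u2^4/v2)
= 1.4457835^4 / (1.073^4/12 + 0.969^4/10)
= 4.369312 / 0.19862798
v_eff = 21.9975

21.9975


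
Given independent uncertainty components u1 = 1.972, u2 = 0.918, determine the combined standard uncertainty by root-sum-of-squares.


uc = sqrt(1.972^2 + 0.918^2)
uc = sqrt(4.731508)
uc = 2.1752

2.1752


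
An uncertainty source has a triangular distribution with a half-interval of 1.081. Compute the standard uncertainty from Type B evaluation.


u_B = half_width / sqrt(6)
u_B = 1.081 / 2.4494897
u_B = 0.4413

0.4413


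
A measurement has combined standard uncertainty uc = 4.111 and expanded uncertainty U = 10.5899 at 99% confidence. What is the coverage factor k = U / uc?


k = U / uc
k = 10.5899 / 4.111
k = 2.576

2.576


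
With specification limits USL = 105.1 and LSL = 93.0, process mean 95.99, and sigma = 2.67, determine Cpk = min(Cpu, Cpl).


Cpu = (USL - mean) / (3*sigma) = (105.1 - 95.99) / (3*2.67) = 1.1373
Cpl = (mean - LSL) / (3*sigma) = (95.99 - 93.0) / (3*2.67) = 0.3733
Cpk = min(Cpu, Cpl) = 0.3733

0.3733


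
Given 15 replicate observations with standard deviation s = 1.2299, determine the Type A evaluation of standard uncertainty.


u_A = s / sqrt(n)
u_A = 1.2299 / sqrt(15)
u_A = 1.2299 / 3.8729833
u_A = 0.3176

0.3176


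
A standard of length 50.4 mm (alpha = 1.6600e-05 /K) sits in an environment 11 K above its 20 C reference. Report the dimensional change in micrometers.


dL = L * alpha * dT
= 50.4 * 1.6600e-05 * 11
= 0.0092030 mm
dL_um = 0.0092030 * 1000 = 9.2030 um

9.2030


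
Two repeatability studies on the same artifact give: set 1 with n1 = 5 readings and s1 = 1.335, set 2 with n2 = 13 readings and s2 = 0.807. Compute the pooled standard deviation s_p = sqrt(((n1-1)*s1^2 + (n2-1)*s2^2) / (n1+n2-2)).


s_p = sqrt(((n1-1)*s1^2 + (n2-1)*s2^2) / (n1+n2-2))
numerator = (5-1)*1.335^2 + (13-1)*0.807^2 = 7.1289 + 7.814988 = 14.943888
denominator = 5 + 13 - 2 = 16
s_p^2 = 14.943888 / 16 = 0.933993
s_p = sqrt(0.933993) = 0.9664

0.9664


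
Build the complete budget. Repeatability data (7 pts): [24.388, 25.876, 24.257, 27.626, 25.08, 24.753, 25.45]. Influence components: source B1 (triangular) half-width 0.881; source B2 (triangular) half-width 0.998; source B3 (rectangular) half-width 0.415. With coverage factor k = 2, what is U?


mean = (24.388 + 25.876 + 24.257 + 27.626 + 25.08 + 24.753 + 25.45) / 7 = 25.34714286
s = sqrt(sum((x - mean)^2)/(n-1)) = 1.1558689
u_A = s / sqrt(n) = 1.1558689 / sqrt(7) = 0.43687738
u_B1 = 0.881 / sqrt(6) = 0.35966674
u_B2 = 0.998 / sqrt(6) = 0.40743179
u_B3 = 0.415 / sqrt(3) = 0.23960036
uc = sqrt(0.43687738^2 + 0.35966674^2 + 0.40743179^2 + 0.23960036^2) = 0.73731337
U = k * uc = 2 * 0.73731337
U = 1.4746

1.4746


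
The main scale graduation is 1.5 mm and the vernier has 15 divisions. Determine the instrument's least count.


LC = MSD / n_div
= 1.5 / 15
= 0.1000

0.1000


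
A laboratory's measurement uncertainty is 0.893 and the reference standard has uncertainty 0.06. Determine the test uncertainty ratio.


TUR = u_lab / u_ref
= 0.893 / 0.06
= 14.8833

14.8833


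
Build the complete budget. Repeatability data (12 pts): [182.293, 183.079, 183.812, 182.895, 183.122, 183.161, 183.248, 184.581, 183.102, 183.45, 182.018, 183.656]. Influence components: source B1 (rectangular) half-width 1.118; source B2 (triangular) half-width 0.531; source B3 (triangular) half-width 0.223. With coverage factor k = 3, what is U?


mean = (182.293 + 183.079 + 183.812 + 182.895 + 183.122 + 183.161 + 183.248 + 184.581 + 183.102 + 183.45 + 182.018 + 183.656) / 12 = 183.2014167
s = sqrt(sum((x - mean)^2)/(n-1)) = 0.6673604
u_A = s / sqrt(n) = 0.6673604 / sqrt(12) = 0.19265035
u_B1 = 1.118 / sqrt(3) = 0.6454776
u_B2 = 0.531 / sqrt(6) = 0.21677984
u_B3 = 0.223 / sqrt(6) = 0.091039369
uc = sqrt(0.19265035^2 + 0.6454776^2 + 0.21677984^2 + 0.091039369^2) = 0.7134684
U = k * uc = 3 * 0.7134684
U = 2.1404

2.1404


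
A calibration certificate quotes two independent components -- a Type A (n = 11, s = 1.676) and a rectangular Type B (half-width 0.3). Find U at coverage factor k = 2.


u_A = s / sqrt(n) = 1.676 / sqrt(11) = 0.50533301
u_B = half_width / sqrt(3) = 0.3 / sqrt(3) = 0.17320508
uc = sqrt(u_A^2 + u_B^2) = sqrt(0.50533301^2 + 0.17320508^2) = 0.53419233
U = k * uc = 2 * 0.53419233
U = 1.0684

1.0684


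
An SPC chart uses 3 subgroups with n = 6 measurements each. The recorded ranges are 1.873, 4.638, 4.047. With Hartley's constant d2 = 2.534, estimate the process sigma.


R_bar = (1.873 + 4.638 + 4.047) / 3
R_bar = 10.558 / 3 = 3.5193333
sigma_hat = R_bar / d2 = 3.5193333 / 2.534 = 1.3888

1.3888


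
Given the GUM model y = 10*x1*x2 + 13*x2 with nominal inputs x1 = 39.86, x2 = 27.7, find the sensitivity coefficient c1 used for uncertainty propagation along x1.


y = 10*x1*x2 + 13*x2
dy/dx1 = 10*x2
Evaluate at x2 = 27.7: c1 = 10 * 27.7
c1 = 277.0000

277.0000


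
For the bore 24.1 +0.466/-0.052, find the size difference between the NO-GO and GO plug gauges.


GO = nominal - lower_tol (smallest hole = maximum material condition)
GO = 24.1 - 0.052 = 24.048
NO-GO = nominal + upper_tol (largest hole = least material condition)
NO-GO = 24.1 + 0.466 = 24.566
spread = NO-GO - GO = 24.566 - 24.048 = 0.5180

0.5180


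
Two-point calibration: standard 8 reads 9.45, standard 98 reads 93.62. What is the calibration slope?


slope = (y2 - y1) / (x2 - x1)
= (93.62 - 9.45) / (98 - 8)
= 84.1700 / 90
= 0.9352

0.9352


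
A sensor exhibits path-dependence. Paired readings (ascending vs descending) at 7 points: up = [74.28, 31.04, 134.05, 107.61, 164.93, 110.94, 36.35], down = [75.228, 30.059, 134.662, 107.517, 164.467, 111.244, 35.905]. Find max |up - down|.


|74.28 - 75.228| = 0.9480
|31.04 - 30.059| = 0.9810
|134.05 - 134.662| = 0.6120
|107.61 - 107.517| = 0.0930
|164.93 - 164.467| = 0.4630
|110.94 - 111.244| = 0.3040
|36.35 - 35.905| = 0.4450
hysteresis = max(diffs) = 0.9810

0.9810


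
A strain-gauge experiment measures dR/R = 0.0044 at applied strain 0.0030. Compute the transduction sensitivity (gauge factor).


GF = (dR/R) / epsilon
= 0.0044 / 0.0030
= 1.4667

1.4667


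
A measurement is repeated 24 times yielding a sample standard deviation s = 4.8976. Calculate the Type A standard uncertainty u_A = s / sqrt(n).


u_A = s / sqrt(n)
u_A = 4.8976 / sqrt(24)
u_A = 4.8976 / 4.8989795
u_A = 0.9997

0.9997


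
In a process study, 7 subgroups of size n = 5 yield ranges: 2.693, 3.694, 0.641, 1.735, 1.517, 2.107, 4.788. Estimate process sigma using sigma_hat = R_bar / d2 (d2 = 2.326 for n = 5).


R_bar = (2.693 + 3.694 + 0.641 + 1.735 + 1.517 + 2.107 + 4.788) / 7
R_bar = 17.175 / 7 = 2.4535714
sigma_hat = R_bar / d2 = 2.4535714 / 2.326 = 1.0548

1.0548


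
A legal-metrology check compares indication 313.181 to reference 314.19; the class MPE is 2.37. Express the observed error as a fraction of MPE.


e = indication - reference = 313.181 - 314.19 = -1.0090
|e| = 1.0090
ratio = |e| / MPE = 1.0090 / 2.37
ratio = 0.4257

0.4257


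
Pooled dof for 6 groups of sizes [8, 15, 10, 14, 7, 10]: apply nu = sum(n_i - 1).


nu = sum_i (n_i - 1)
nu = ((8 - 1) + (15 - 1) + (10 - 1) + (14 - 1) + (7 - 1) + (10 - 1))
nu = 7 + 14 + 9 + 13 + 6 + 9
nu = 58

58


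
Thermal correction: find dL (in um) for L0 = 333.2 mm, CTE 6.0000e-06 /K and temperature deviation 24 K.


dL = L * alpha * dT
= 333.2 * 6.0000e-06 * 24
= 0.0479808 mm
dL_um = 0.0479808 * 1000 = 47.9808 um

47.9808


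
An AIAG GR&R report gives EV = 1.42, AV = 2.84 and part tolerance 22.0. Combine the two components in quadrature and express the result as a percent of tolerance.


GRR = sqrt(EV^2 + AV^2) = sqrt(1.42^2 + 2.84^2) = 3.1752165
%GRR = GRR / tol * 100 = 3.1752165 / 22.0 * 100
%GRR = 14.4328

14.4328


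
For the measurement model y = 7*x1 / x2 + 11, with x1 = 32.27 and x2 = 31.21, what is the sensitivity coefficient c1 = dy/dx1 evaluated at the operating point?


y = 7*x1 / x2 + 11
dy/dx1 = 7/x2
Evaluate at x2 = 31.21: c1 = 7 / 31.21
c1 = 0.2243

0.2243


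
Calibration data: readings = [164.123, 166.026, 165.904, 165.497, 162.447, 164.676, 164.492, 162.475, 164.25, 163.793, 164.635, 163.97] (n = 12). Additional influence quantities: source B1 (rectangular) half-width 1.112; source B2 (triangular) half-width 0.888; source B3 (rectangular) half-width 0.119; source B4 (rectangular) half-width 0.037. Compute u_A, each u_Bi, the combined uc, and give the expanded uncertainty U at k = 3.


mean = (164.123 + 166.026 + 165.904 + 165.497 + 162.447 + 164.676 + 164.492 + 162.475 + 164.25 + 163.793 + 164.635 + 163.97) / 12 = 164.3573333
s = sqrt(sum((x - mean)^2)/(n-1)) = 1.1441445
u_A = s / sqrt(n) = 1.1441445 / sqrt(12) = 0.33028607
u_B1 = 1.112 / sqrt(3) = 0.6420135
u_B2 = 0.888 / sqrt(6) = 0.36252448
u_B3 = 0.119 / sqrt(3) = 0.068704682
u_B4 = 0.037 / sqrt(3) = 0.02136196
uc = sqrt(0.33028607^2 + 0.6420135^2 + 0.36252448^2 + 0.068704682^2 + 0.02136196^2) = 0.8110924
U = k * uc = 3 * 0.8110924
U = 2.4333

2.4333


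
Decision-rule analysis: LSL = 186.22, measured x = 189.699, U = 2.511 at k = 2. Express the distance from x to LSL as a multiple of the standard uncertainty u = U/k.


u = U / k = 2.511 / 2 = 1.2555
margin = |LSL - x| = |186.22 - 189.699| = 3.479
z = margin / u = 3.479 / 1.2555
z = 2.7710

2.7710


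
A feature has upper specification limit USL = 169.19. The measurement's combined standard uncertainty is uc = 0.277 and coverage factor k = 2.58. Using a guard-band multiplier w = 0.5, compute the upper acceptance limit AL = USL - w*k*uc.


U = k * uc = 2.58 * 0.277 = 0.71466
guard band g = w * U = 0.5 * 0.71466 = 0.35733
AL = USL - g = 169.19 - 0.35733
AL = 168.8327

168.8327


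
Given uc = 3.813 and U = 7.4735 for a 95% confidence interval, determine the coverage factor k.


k = U / uc
k = 7.4735 / 3.813
k = 1.96

1.96


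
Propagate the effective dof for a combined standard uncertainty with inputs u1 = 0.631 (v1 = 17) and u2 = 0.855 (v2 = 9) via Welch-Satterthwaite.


uc = sqrt(u1^2 + u2^2) = sqrt(0.631^2 + 0.855^2) = 1.0626316
v_eff = uc^4 / (u1^4/v1 + u2^4/v2)
= 1.0626316^4 / (0.631^4/17 + 0.855^4/9)
= 1.2750608 / 0.068702928
v_eff = 18.5590

18.5590


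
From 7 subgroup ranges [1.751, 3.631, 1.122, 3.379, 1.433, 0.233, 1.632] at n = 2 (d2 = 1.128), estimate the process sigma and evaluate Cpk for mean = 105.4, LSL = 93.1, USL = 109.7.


R_bar = (1.751 + 3.631 + 1.122 + 3.379 + 1.433 + 0.233 + 1.632) / 7 = 1.883
sigma = R_bar / d2 = 1.883 / 1.128 = 1.6693262
Cp = (USL - LSL)/(6*sigma) = (109.7 - 93.1)/(6*1.6693262) = 1.6574
Cpu = (109.7 - 105.4)/(3*1.6693262) = 0.8586
Cpl = (105.4 - 93.1)/(3*1.6693262) = 2.4561
Cpk = min(Cpu, Cpl) = 0.8586

0.8586


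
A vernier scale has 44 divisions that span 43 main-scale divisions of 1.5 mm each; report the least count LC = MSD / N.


LC = MSD / n_div
= 1.5 / 44
= 0.0341

0.0341


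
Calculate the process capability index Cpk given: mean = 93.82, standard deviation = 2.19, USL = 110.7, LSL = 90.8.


Cpu = (USL - mean) / (3*sigma) = (110.7 - 93.82) / (3*2.19) = 2.5693
Cpl = (mean - LSL) / (3*sigma) = (93.82 - 90.8) / (3*2.19) = 0.4597
Cpk = min(Cpu, Cpl) = 0.4597

0.4597


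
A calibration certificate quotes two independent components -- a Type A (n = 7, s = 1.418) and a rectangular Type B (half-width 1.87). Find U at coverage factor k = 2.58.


u_A = s / sqrt(n) = 1.418 / sqrt(7) = 0.53595362
u_B = half_width / sqrt(3) = 1.87 / sqrt(3) = 1.079645
uc = sqrt(u_A^2 + u_B^2) = sqrt(0.53595362^2 + 1.079645^2) = 1.2053546
U = k * uc = 2.58 * 1.2053546
U = 3.1098

3.1098


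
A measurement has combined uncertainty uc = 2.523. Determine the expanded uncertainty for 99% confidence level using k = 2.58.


U = k * uc
U = 2.58 * 2.523
U = 6.5093

6.5093


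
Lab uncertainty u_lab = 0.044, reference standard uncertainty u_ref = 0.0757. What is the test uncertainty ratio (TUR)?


TUR = u_lab / u_ref
= 0.044 / 0.0757
= 0.5812

0.5812


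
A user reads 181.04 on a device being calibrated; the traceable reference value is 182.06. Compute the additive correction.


Correction = standard - reading
= 182.06 - 181.04
= 1.0200

1.0200


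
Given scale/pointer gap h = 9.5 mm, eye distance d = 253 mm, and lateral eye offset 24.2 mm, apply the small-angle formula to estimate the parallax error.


error = h * offset / d
= 9.5 * 24.2 / 253
= 0.9087

0.9087


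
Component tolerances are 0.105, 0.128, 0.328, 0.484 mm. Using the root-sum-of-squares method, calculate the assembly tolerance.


RSS = sqrt(0.105^2 + 0.128^2 + 0.328^2 + 0.484^2)
= sqrt(0.369249)
= 0.6077

0.6077


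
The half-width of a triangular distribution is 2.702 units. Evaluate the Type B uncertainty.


u_B = half_width / sqrt(6)
u_B = 2.702 / 2.4494897
u_B = 1.1031

1.1031


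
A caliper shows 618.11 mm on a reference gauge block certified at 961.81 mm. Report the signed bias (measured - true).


Systematic error = measured - true
= 618.11 - 961.81
= -343.7000

-343.7000


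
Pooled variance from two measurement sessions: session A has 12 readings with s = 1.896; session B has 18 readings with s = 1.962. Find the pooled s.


s_p = sqrt(((n1-1)*s1^2 + (n2-1)*s2^2) / (n1+n2-2))
numerator = (12-1)*1.896^2 + (18-1)*1.962^2 = 39.542976 + 65.440548 = 104.98352
denominator = 12 + 18 - 2 = 28
s_p^2 = 104.98352 / 28 = 3.7494114
s_p = sqrt(3.7494114) = 1.9363

1.9363


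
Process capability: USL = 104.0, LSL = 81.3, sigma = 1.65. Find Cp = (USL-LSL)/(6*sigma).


Cp = (USL - LSL) / (6 * sigma)
= (104.0 - 81.3) / (6 * 1.65)
= 22.7000 / 9.9000
= 2.2929

2.2929


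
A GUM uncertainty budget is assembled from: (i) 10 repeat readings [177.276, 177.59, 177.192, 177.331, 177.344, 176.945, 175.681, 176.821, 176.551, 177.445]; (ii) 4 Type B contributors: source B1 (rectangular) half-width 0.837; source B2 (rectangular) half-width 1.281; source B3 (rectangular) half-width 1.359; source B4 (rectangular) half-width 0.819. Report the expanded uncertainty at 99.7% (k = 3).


mean = (177.276 + 177.59 + 177.192 + 177.331 + 177.344 + 176.945 + 175.681 + 176.821 + 176.551 + 177.445) / 10 = 177.0176
s = sqrt(sum((x - mean)^2)/(n-1)) = 0.56375649
u_A = s / sqrt(n) = 0.56375649 / sqrt(10) = 0.17827546
u_B1 = 0.837 / sqrt(3) = 0.48324218
u_B2 = 1.281 / sqrt(3) = 0.73958569
u_B3 = 1.359 / sqrt(3) = 0.78461902
u_B4 = 0.819 / sqrt(3) = 0.47284987
uc = sqrt(0.17827546^2 + 0.48324218^2 + 0.73958569^2 + 0.78461902^2 + 0.47284987^2) = 1.2851094
U = k * uc = 3 * 1.2851094
U = 3.8553

3.8553


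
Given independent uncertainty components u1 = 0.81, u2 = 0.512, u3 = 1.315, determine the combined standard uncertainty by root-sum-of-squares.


uc = sqrt(0.81^2 + 0.512^2 + 1.315^2)
uc = sqrt(2.647469)
uc = 1.6271

1.6271


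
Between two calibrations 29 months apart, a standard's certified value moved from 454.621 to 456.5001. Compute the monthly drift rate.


rate = (v2 - v1) / months
= (456.5001 - 454.621) / 29
= 1.8791 / 29
= 0.0648

0.0648


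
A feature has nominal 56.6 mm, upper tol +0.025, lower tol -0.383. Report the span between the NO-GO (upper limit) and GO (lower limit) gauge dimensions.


GO = nominal - lower_tol (smallest hole = maximum material condition)
GO = 56.6 - 0.383 = 56.217
NO-GO = nominal + upper_tol (largest hole = least material condition)
NO-GO = 56.6 + 0.025 = 56.625
spread = NO-GO - GO = 56.625 - 56.217 = 0.4080

0.4080


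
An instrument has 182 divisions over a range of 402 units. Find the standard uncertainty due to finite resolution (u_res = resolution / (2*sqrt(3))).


resolution = range / divisions
resolution = 402 / 182 = 2.2087912
u_res = resolution / (2*sqrt(3))
u_res = 2.2087912 / 3.4641016
u_res = 0.6376

0.6376


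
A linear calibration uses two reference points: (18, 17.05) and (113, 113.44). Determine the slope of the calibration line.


slope = (y2 - y1) / (x2 - x1)
= (113.44 - 17.05) / (113 - 18)
= 96.3900 / 95
= 1.0146

1.0146


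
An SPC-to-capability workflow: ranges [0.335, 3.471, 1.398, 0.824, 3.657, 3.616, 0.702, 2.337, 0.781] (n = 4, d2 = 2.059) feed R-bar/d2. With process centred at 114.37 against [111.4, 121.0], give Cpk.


R_bar = (0.335 + 3.471 + 1.398 + 0.824 + 3.657 + 3.616 + 0.702 + 2.337 + 0.781) / 9 = 1.9023333
sigma = R_bar / d2 = 1.9023333 / 2.059 = 0.92391127
Cp = (USL - LSL)/(6*sigma) = (121.0 - 111.4)/(6*0.92391127) = 1.7318
Cpu = (121.0 - 114.37)/(3*0.92391127) = 2.3920
Cpl = (114.37 - 111.4)/(3*0.92391127) = 1.0715
Cpk = min(Cpu, Cpl) = 1.0715

1.0715


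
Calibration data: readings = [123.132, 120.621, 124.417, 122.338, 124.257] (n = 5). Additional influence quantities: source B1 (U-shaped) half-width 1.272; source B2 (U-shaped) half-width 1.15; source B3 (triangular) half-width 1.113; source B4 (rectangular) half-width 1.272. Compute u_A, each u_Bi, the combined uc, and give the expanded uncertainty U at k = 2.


mean = (123.132 + 120.621 + 124.417 + 122.338 + 124.257) / 5 = 122.953
s = sqrt(sum((x - mean)^2)/(n-1)) = 1.5566151
u_A = s / sqrt(n) = 1.5566151 / sqrt(5) = 0.69613944
u_B1 = 1.272 / sqrt(2) = 0.89943983
u_B2 = 1.15 / sqrt(2) = 0.8131728
u_B3 = 1.113 / sqrt(6) = 0.45438035
u_B4 = 1.272 / sqrt(3) = 0.73438954
uc = sqrt(0.69613944^2 + 0.89943983^2 + 0.8131728^2 + 0.45438035^2 + 0.73438954^2) = 1.6433629
U = k * uc = 2 * 1.6433629
U = 3.2867

3.2867


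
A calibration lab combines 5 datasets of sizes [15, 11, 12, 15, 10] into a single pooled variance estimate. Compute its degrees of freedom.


nu = sum_i (n_i - 1)
nu = ((15 - 1) + (11 - 1) + (12 - 1) + (15 - 1) + (10 - 1))
nu = 14 + 10 + 11 + 14 + 9
nu = 58

58


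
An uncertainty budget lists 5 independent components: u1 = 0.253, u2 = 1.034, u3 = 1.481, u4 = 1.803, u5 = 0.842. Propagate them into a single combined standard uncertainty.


uc = sqrt(0.253^2 + 1.034^2 + 1.481^2 + 1.803^2 + 0.842^2)
uc = sqrt(7.286299)
uc = 2.6993

2.6993


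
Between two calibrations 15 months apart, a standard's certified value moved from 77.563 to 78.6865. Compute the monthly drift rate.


rate = (v2 - v1) / months
= (78.6865 - 77.563) / 15
= 1.1235 / 15
= 0.0749

0.0749


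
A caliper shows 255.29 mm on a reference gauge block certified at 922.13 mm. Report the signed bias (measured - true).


Systematic error = measured - true
= 255.29 - 922.13
= -666.8400

-666.8400


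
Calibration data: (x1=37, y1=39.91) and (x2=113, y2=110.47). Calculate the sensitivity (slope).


slope = (y2 - y1) / (x2 - x1)
= (110.47 - 39.91) / (113 - 37)
= 70.5600 / 76
= 0.9284

0.9284


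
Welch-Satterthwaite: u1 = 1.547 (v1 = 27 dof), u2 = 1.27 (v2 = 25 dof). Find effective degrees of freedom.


uc = sqrt(u1^2 + u2^2) = sqrt(1.547^2 + 1.27^2) = 2.0015267
v_eff = uc^4 / (u1^4/v1 + u2^4/v2)
= 2.0015267^4 / (1.547^4/27 + 1.27^4/25)
= 16.04891 / 0.31618561
v_eff = 50.7579

50.7579


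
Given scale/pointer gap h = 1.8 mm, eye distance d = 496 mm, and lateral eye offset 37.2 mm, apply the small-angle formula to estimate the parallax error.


error = h * offset / d
= 1.8 * 37.2 / 496
= 0.1350

0.1350


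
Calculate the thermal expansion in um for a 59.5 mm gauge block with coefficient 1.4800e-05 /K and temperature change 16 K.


dL = L * alpha * dT
= 59.5 * 1.4800e-05 * 16
= 0.0140896 mm
dL_um = 0.0140896 * 1000 = 14.0896 um

14.0896


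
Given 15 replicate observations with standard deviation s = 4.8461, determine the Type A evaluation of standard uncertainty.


u_A = s / sqrt(n)
u_A = 4.8461 / sqrt(15)
u_A = 4.8461 / 3.8729833
u_A = 1.2513

1.2513


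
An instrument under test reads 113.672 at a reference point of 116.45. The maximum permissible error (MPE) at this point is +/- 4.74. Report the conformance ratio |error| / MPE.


e = indication - reference = 113.672 - 116.45 = -2.7780
|e| = 2.7780
ratio = |e| / MPE = 2.7780 / 4.74
ratio = 0.5861

0.5861


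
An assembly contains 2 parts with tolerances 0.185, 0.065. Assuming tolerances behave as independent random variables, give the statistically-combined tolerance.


RSS = sqrt(0.185^2 + 0.065^2)
= sqrt(0.03845)
= 0.1961

0.1961


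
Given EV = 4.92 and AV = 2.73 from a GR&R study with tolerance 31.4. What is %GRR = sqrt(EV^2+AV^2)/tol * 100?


GRR = sqrt(EV^2 + AV^2) = sqrt(4.92^2 + 2.73^2) = 5.6266598
%GRR = GRR / tol * 100 = 5.6266598 / 31.4 * 100
%GRR = 17.9193

17.9193


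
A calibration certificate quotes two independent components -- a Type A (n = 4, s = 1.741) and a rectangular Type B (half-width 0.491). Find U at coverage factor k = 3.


u_A = s / sqrt(n) = 1.741 / sqrt(4) = 0.8705
u_B = half_width / sqrt(3) = 0.491 / sqrt(3) = 0.28347898
uc = sqrt(u_A^2 + u_B^2) = sqrt(0.8705^2 + 0.28347898^2) = 0.91549472
U = k * uc = 3 * 0.91549472
U = 2.7465

2.7465


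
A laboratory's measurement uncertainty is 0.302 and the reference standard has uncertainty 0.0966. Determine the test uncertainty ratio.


TUR = u_lab / u_ref
= 0.302 / 0.0966
= 3.1263

3.1263


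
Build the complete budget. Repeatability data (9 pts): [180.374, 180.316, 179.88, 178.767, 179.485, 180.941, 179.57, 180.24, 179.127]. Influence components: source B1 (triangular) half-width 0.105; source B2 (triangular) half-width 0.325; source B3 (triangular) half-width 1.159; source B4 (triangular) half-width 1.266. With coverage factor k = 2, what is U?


mean = (180.374 + 180.316 + 179.88 + 178.767 + 179.485 + 180.941 + 179.57 + 180.24 + 179.127) / 9 = 179.8555556
s = sqrt(sum((x - mean)^2)/(n-1)) = 0.68392052
u_A = s / sqrt(n) = 0.68392052 / sqrt(9) = 0.22797351
u_B1 = 0.105 / sqrt(6) = 0.04286607
u_B2 = 0.325 / sqrt(6) = 0.13268069
u_B3 = 1.159 / sqrt(6) = 0.47315977
u_B4 = 1.266 / sqrt(6) = 0.51684234
uc = sqrt(0.22797351^2 + 0.04286607^2 + 0.13268069^2 + 0.47315977^2 + 0.51684234^2) = 0.7499465
U = k * uc = 2 * 0.7499465
U = 1.4999

1.4999


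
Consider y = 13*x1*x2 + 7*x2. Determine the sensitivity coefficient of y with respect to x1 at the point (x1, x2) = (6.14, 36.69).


y = 13*x1*x2 + 7*x2
dy/dx1 = 13*x2
Evaluate at x2 = 36.69: c1 = 13 * 36.69
c1 = 476.9700

476.9700


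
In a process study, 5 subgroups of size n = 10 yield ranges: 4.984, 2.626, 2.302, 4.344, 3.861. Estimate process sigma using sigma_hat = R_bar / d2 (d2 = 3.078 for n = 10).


R_bar = (4.984 + 2.626 + 2.302 + 4.344 + 3.861) / 5
R_bar = 18.117 / 5 = 3.6234
sigma_hat = R_bar / d2 = 3.6234 / 3.078 = 1.1772

1.1772


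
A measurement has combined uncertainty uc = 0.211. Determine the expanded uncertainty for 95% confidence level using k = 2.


U = k * uc
U = 2 * 0.211
U = 0.4220

0.4220


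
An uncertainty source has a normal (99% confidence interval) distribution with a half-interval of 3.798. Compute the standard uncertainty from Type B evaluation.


u_B = half_width / 2.576
u_B = 3.798 / 2.576
u_B = 1.4744

1.4744


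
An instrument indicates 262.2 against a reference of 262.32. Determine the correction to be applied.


Correction = standard - reading
= 262.32 - 262.2
= 0.1200

0.1200


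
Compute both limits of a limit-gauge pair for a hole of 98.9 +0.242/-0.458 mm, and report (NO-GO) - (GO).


GO = nominal - lower_tol (smallest hole = maximum material condition)
GO = 98.9 - 0.458 = 98.442
NO-GO = nominal + upper_tol (largest hole = least material condition)
NO-GO = 98.9 + 0.242 = 99.142
spread = NO-GO - GO = 99.142 - 98.442 = 0.7000

0.7000


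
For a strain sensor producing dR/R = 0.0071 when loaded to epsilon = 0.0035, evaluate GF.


GF = (dR/R) / epsilon
= 0.0071 / 0.0035
= 2.0286

2.0286


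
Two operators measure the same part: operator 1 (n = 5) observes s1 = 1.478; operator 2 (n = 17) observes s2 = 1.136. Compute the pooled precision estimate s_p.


s_p = sqrt(((n1-1)*s1^2 + (n2-1)*s2^2) / (n1+n2-2))
numerator = (5-1)*1.478^2 + (17-1)*1.136^2 = 8.737936 + 20.647936 = 29.385872
denominator = 5 + 17 - 2 = 20
s_p^2 = 29.385872 / 20 = 1.4692936
s_p = sqrt(1.4692936) = 1.2121

1.2121


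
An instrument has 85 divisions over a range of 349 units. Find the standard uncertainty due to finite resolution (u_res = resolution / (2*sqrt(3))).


resolution = range / divisions
resolution = 349 / 85 = 4.1058824
u_res = resolution / (2*sqrt(3))
u_res = 4.1058824 / 3.4641016
u_res = 1.1853

1.1853


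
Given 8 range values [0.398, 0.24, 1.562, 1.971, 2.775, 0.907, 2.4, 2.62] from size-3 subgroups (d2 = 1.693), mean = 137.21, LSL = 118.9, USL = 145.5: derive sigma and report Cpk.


R_bar = (0.398 + 0.24 + 1.562 + 1.971 + 2.775 + 0.907 + 2.4 + 2.62) / 8 = 1.609125
sigma = R_bar / d2 = 1.609125 / 1.693 = 0.95045777
Cp = (USL - LSL)/(6*sigma) = (145.5 - 118.9)/(6*0.95045777) = 4.6644
Cpu = (145.5 - 137.21)/(3*0.95045777) = 2.9074
Cpl = (137.21 - 118.9)/(3*0.95045777) = 6.4215
Cpk = min(Cpu, Cpl) = 2.9074

2.9074


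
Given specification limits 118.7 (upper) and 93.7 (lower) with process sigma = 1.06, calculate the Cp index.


Cp = (USL - LSL) / (6 * sigma)
= (118.7 - 93.7) / (6 * 1.06)
= 25.0000 / 6.3600
= 3.9308

3.9308


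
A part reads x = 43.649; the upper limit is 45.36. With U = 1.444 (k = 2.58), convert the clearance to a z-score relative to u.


u = U / k = 1.444 / 2.58 = 0.55968992
margin = |USL - x| = |45.36 - 43.649| = 1.711
z = margin / u = 1.711 / 0.55968992
z = 3.0570

3.0570


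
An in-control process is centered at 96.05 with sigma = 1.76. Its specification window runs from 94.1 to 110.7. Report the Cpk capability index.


Cpu = (USL - mean) / (3*sigma) = (110.7 - 96.05) / (3*1.76) = 2.7746
Cpl = (mean - LSL) / (3*sigma) = (96.05 - 94.1) / (3*1.76) = 0.3693
Cpk = min(Cpu, Cpl) = 0.3693

0.3693


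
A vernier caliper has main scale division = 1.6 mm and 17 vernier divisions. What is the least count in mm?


LC = MSD / n_div
= 1.6 / 17
= 0.0941

0.0941


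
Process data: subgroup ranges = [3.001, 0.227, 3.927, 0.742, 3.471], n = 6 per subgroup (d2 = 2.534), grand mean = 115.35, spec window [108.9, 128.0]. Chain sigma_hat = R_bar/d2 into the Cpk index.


R_bar = (3.001 + 0.227 + 3.927 + 0.742 + 3.471) / 5 = 2.2736
sigma = R_bar / d2 = 2.2736 / 2.534 = 0.89723757
Cp = (USL - LSL)/(6*sigma) = (128.0 - 108.9)/(6*0.89723757) = 3.5479
Cpu = (128.0 - 115.35)/(3*0.89723757) = 4.6996
Cpl = (115.35 - 108.9)/(3*0.89723757) = 2.3962
Cpk = min(Cpu, Cpl) = 2.3962

2.3962


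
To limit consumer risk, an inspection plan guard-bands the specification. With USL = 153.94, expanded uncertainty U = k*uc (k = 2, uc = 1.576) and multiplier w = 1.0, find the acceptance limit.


U = k * uc = 2 * 1.576 = 3.152
guard band g = w * U = 1.0 * 3.152 = 3.152
AL = USL - g = 153.94 - 3.152
AL = 150.7880

150.7880


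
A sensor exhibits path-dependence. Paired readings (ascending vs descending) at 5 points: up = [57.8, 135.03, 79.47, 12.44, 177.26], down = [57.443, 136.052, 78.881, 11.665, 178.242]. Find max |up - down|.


|57.8 - 57.443| = 0.3570
|135.03 - 136.052| = 1.0220
|79.47 - 78.881| = 0.5890
|12.44 - 11.665| = 0.7750
|177.26 - 178.242| = 0.9820
hysteresis = max(diffs) = 1.0220

1.0220


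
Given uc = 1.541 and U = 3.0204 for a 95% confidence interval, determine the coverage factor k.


k = U / uc
k = 3.0204 / 1.541
k = 1.96

1.96


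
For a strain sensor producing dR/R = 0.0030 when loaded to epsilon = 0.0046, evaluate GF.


GF = (dR/R) / epsilon
= 0.0030 / 0.0046
= 0.6522

0.6522


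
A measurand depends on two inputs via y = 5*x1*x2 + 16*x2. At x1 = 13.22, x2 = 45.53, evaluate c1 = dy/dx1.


y = 5*x1*x2 + 16*x2
dy/dx1 = 5*x2
Evaluate at x2 = 45.53: c1 = 5 * 45.53
c1 = 227.6500

227.6500


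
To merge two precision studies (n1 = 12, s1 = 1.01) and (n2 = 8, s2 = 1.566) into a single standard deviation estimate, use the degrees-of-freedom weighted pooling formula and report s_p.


s_p = sqrt(((n1-1)*s1^2 + (n2-1)*s2^2) / (n1+n2-2))
numerator = (12-1)*1.01^2 + (8-1)*1.566^2 = 11.2211 + 17.166492 = 28.387592
denominator = 12 + 8 - 2 = 18
s_p^2 = 28.387592 / 18 = 1.5770884
s_p = sqrt(1.5770884) = 1.2558

1.2558


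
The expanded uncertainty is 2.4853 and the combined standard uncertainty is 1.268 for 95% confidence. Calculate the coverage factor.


k = U / uc
k = 2.4853 / 1.268
k = 1.96

1.96


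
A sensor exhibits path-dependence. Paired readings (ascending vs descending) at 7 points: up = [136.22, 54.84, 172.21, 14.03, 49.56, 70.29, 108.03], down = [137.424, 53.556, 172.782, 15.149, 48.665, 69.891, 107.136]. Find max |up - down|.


|136.22 - 137.424| = 1.2040
|54.84 - 53.556| = 1.2840
|172.21 - 172.782| = 0.5720
|14.03 - 15.149| = 1.1190
|49.56 - 48.665| = 0.8950
|70.29 - 69.891| = 0.3990
|108.03 - 107.136| = 0.8940
hysteresis = max(diffs) = 1.2840

1.2840


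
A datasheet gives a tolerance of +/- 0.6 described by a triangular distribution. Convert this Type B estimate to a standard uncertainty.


u_B = half_width / sqrt(6)
u_B = 0.6 / 2.4494897
u_B = 0.2449

0.2449


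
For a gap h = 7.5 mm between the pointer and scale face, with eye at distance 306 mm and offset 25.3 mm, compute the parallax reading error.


error = h * offset / d
= 7.5 * 25.3 / 306
= 0.6201

0.6201


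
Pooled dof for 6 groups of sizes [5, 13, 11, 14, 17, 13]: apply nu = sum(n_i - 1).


nu = sum_i (n_i - 1)
nu = ((5 - 1) + (13 - 1) + (11 - 1) + (14 - 1) + (17 - 1) + (13 - 1))
nu = 4 + 12 + 10 + 13 + 16 + 12
nu = 67

67


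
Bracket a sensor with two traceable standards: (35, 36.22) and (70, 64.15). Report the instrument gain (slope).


slope = (y2 - y1) / (x2 - x1)
= (64.15 - 36.22) / (70 - 35)
= 27.9300 / 35
= 0.7980

0.7980


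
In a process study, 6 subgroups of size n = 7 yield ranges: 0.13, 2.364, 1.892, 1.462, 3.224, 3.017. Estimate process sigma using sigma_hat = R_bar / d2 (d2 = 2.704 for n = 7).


R_bar = (0.13 + 2.364 + 1.892 + 1.462 + 3.224 + 3.017) / 6
R_bar = 12.089 / 6 = 2.0148333
sigma_hat = R_bar / d2 = 2.0148333 / 2.704 = 0.7451

0.7451


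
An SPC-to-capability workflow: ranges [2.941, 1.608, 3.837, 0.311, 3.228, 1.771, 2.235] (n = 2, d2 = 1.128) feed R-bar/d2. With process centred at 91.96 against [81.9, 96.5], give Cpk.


R_bar = (2.941 + 1.608 + 3.837 + 0.311 + 3.228 + 1.771 + 2.235) / 7 = 2.2758571
sigma = R_bar / d2 = 2.2758571 / 1.128 = 2.0176038
Cp = (USL - LSL)/(6*sigma) = (96.5 - 81.9)/(6*2.0176038) = 1.2061
Cpu = (96.5 - 91.96)/(3*2.0176038) = 0.7501
Cpl = (91.96 - 81.9)/(3*2.0176038) = 1.6620
Cpk = min(Cpu, Cpl) = 0.7501

0.7501


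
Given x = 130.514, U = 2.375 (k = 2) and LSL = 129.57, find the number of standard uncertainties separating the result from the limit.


u = U / k = 2.375 / 2 = 1.1875
margin = |LSL - x| = |129.57 - 130.514| = 0.944
z = margin / u = 0.944 / 1.1875
z = 0.7949

0.7949


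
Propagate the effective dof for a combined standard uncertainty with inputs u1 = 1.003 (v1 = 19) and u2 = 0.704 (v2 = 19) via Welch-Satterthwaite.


uc = sqrt(u1^2 + u2^2) = sqrt(1.003^2 + 0.704^2) = 1.2254081
v_eff = uc^4 / (u1^4/v1 + u2^4/v2)
= 1.2254081^4 / (1.003^4/19 + 0.704^4/19)
= 2.2548777 / 0.066194175
v_eff = 34.0646

34.0646


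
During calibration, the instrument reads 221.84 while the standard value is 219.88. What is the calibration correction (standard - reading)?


Correction = standard - reading
= 219.88 - 221.84
= -1.9600

-1.9600


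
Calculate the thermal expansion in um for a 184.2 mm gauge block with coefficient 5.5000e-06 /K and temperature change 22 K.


dL = L * alpha * dT
= 184.2 * 5.5000e-06 * 22
= 0.0222882 mm
dL_um = 0.0222882 * 1000 = 22.2882 um

22.2882


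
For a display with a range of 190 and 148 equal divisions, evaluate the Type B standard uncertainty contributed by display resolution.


resolution = range / divisions
resolution = 190 / 148 = 1.2837838
u_res = resolution / (2*sqrt(3))
u_res = 1.2837838 / 3.4641016
u_res = 0.3706

0.3706


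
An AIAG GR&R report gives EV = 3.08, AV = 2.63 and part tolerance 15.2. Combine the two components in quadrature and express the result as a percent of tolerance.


GRR = sqrt(EV^2 + AV^2) = sqrt(3.08^2 + 2.63^2) = 4.0500988
%GRR = GRR / tol * 100 = 4.0500988 / 15.2 * 100
%GRR = 26.6454

26.6454


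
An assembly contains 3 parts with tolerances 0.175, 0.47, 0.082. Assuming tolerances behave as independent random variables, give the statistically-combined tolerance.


RSS = sqrt(0.175^2 + 0.47^2 + 0.082^2)
= sqrt(0.258249)
= 0.5082

0.5082


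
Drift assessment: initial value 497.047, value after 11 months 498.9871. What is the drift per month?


rate = (v2 - v1) / months
= (498.9871 - 497.047) / 11
= 1.9401 / 11
= 0.1764

0.1764


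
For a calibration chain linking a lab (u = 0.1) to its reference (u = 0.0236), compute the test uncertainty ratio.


TUR = u_lab / u_ref
= 0.1 / 0.0236
= 4.2373

4.2373


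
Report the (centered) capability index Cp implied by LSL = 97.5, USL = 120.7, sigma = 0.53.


Cp = (USL - LSL) / (6 * sigma)
= (120.7 - 97.5) / (6 * 0.53)
= 23.2000 / 3.1800
= 7.2956

7.2956


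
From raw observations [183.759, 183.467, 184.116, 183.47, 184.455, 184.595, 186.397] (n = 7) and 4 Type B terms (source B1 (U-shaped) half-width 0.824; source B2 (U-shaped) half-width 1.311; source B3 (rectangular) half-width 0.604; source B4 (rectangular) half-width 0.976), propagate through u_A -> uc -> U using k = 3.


mean = (183.759 + 183.467 + 184.116 + 183.47 + 184.455 + 184.595 + 186.397) / 7 = 184.3227143
s = sqrt(sum((x - mean)^2)/(n-1)) = 1.0176913
u_A = s / sqrt(n) = 1.0176913 / sqrt(7) = 0.38465116
u_B1 = 0.824 / sqrt(2) = 0.58265599
u_B2 = 1.311 / sqrt(2) = 0.92701699
u_B3 = 0.604 / sqrt(3) = 0.34871956
u_B4 = 0.976 / sqrt(3) = 0.56349386
uc = sqrt(0.38465116^2 + 0.58265599^2 + 0.92701699^2 + 0.34871956^2 + 0.56349386^2) = 1.336389
U = k * uc = 3 * 1.336389
U = 4.0092

4.0092


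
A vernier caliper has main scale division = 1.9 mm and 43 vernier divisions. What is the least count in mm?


LC = MSD / n_div
= 1.9 / 43
= 0.0442

0.0442


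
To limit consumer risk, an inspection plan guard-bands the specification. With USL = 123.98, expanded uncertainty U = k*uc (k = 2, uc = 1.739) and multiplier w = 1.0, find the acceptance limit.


U = k * uc = 2 * 1.739 = 3.478
guard band g = w * U = 1.0 * 3.478 = 3.478
AL = USL - g = 123.98 - 3.478
AL = 120.5020

120.5020


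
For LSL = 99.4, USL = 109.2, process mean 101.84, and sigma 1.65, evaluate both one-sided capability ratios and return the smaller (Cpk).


Cpu = (USL - mean) / (3*sigma) = (109.2 - 101.84) / (3*1.65) = 1.4869
Cpl = (mean - LSL) / (3*sigma) = (101.84 - 99.4) / (3*1.65) = 0.4929
Cpk = min(Cpu, Cpl) = 0.4929

0.4929


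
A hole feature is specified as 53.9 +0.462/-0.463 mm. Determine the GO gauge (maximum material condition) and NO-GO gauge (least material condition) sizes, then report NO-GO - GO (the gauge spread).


GO = nominal - lower_tol (smallest hole = maximum material condition)
GO = 53.9 - 0.463 = 53.437
NO-GO = nominal + upper_tol (largest hole = least material condition)
NO-GO = 53.9 + 0.462 = 54.362
spread = NO-GO - GO = 54.362 - 53.437 = 0.9250

0.9250


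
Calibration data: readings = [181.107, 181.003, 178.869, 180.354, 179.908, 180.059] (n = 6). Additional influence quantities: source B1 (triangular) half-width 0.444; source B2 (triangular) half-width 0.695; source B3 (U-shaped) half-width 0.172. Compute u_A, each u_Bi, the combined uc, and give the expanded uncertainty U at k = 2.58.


mean = (181.107 + 181.003 + 178.869 + 180.354 + 179.908 + 180.059) / 6 = 180.2166667
s = sqrt(sum((x - mean)^2)/(n-1)) = 0.82051366
u_A = s / sqrt(n) = 0.82051366 / sqrt(6) = 0.3349733
u_B1 = 0.444 / sqrt(6) = 0.18126224
u_B2 = 0.695 / sqrt(6) = 0.28373256
u_B3 = 0.172 / sqrt(2) = 0.12162237
uc = sqrt(0.3349733^2 + 0.18126224^2 + 0.28373256^2 + 0.12162237^2) = 0.4902645
U = k * uc = 2.58 * 0.4902645
U = 1.2649

1.2649


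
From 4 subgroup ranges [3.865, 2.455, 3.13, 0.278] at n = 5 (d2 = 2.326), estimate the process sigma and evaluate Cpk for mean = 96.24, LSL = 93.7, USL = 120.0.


R_bar = (3.865 + 2.455 + 3.13 + 0.278) / 4 = 2.432
sigma = R_bar / d2 = 2.432 / 2.326 = 1.0455718
Cp = (USL - LSL)/(6*sigma) = (120.0 - 93.7)/(6*1.0455718) = 4.1923
Cpu = (120.0 - 96.24)/(3*1.0455718) = 7.5748
Cpl = (96.24 - 93.7)/(3*1.0455718) = 0.8098
Cpk = min(Cpu, Cpl) = 0.8098

0.8098


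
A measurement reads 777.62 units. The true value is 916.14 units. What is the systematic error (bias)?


Systematic error = measured - true
= 777.62 - 916.14
= -138.5200

-138.5200


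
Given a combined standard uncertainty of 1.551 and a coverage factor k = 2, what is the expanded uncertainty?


U = k * uc
U = 2 * 1.551
U = 3.1020

3.1020


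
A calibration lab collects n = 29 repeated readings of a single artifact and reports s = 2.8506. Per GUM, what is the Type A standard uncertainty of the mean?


u_A = s / sqrt(n)
u_A = 2.8506 / sqrt(29)
u_A = 2.8506 / 5.3851648
u_A = 0.5293

0.5293


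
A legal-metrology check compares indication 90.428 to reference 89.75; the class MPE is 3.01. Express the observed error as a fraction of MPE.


e = indication - reference = 90.428 - 89.75 = 0.6780
|e| = 0.6780
ratio = |e| / MPE = 0.6780 / 3.01
ratio = 0.2252

0.2252
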